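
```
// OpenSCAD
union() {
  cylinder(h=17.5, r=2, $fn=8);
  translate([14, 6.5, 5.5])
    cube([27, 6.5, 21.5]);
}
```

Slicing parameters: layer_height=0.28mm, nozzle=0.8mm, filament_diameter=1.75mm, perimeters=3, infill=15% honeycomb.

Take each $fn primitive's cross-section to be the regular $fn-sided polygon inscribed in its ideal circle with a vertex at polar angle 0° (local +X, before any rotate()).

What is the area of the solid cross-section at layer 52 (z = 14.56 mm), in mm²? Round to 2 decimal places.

186.81 mm²

At z = 14.56 mm: the r=2 cylinder contributes a regular 8-gon of circumradius 2 (area = (8/2)·2.000²·sin(360°/8) = 11.31 mm²); the 27×6.5 cube at (14, 6.5) contributes its full rectangle (area 175.50 mm²); Taking the union: the 2 present regions are separate (no shared area or edge), so areas and boundary lengths simply add and each stays a separate island — area = 186.81 mm². Overall, the cross-section has 2 separate islands. Net area = 186.81 mm².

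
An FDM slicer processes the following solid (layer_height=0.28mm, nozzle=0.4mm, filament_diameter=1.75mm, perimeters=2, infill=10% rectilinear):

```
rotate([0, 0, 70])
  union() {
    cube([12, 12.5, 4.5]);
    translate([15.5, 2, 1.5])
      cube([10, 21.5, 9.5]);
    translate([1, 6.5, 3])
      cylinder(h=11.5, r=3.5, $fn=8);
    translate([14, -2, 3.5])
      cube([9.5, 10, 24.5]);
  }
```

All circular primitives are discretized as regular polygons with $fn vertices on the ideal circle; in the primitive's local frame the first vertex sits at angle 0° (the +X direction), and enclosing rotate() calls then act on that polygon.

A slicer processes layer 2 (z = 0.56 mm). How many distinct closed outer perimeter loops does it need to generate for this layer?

At z = 0.56 mm: the cube (footprint 12×12.5) is included at this height; the cube at (15.5, 2) is absent (z outside [1.5, 11]); the cylinder at (1, 6.5) is absent (z outside [3, 14.5]); the cube at (14, -2) does not reach this height (z outside [3.5, 28]); Taking the union: only the 12×12.5 cube is present, so the union is just that shape — 1 connected region; (rotated 70° about Z; rotation is an isometry so areas/perimeters/island counts are preserved). The result has 1 disconnected region.

1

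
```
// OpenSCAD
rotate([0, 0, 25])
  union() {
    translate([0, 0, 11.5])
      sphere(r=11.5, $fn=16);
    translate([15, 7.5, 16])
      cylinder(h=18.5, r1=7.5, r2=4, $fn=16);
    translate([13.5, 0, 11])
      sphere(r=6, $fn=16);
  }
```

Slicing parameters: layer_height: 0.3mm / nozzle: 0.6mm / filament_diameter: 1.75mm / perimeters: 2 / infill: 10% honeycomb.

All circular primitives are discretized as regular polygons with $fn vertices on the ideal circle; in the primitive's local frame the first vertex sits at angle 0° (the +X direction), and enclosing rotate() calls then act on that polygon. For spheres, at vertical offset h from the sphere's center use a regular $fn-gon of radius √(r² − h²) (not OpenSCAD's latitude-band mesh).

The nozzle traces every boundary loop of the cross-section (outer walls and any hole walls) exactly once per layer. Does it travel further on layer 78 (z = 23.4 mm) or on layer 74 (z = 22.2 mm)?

Layer 78 (z = 23.4): the sphere is not intersected at this z (|z−center|=11.900 > r=11.5); the cone at (15, 7.5) (r1=7.5→r2=4) has section circumradius 6.100 here — a regular 16-gon (perimeter = 2·16·6.100·sin(180°/16) = 38.08 mm); the sphere at (13.5, 0) is absent (|z−center|=12.400 > r=6); Taking the union: only the cone at (15, 7.5) is present, so the union is just that shape — boundary = 38.08 mm; (rotated 25° about Z; rotation is an isometry so areas/perimeters/island counts are preserved). So its perimeter = 38.08 mm. Layer 74 (z = 22.2): the r=11.5 sphere slices to a regular 16-gon of circumradius 4.214 (√(r²−h²) with h=10.7 from center) (perimeter = 2·16·4.214·sin(180°/16) = 26.31 mm); the cone at (15, 7.5): at t=0.335 of its height the radius interpolates to r₁+(r₂−r₁)t = 6.327, giving a regular 16-gon of that circumradius (perimeter = 2·16·6.327·sin(180°/16) = 39.50 mm); the sphere at (13.5, 0) is not intersected at this z (|z−center|=11.200 > r=6); Taking the union: the 2 present regions are separate (no shared area or edge), so areas and boundary lengths simply add and each stays a separate island — boundary = 65.81 mm; (whole slice rotated 25° about Z — lengths, areas and connectivity unchanged). So its perimeter = 65.81 mm. Layer 74 is larger (65.81 vs 38.08 mm).

layer 74 (z = 22.2 mm)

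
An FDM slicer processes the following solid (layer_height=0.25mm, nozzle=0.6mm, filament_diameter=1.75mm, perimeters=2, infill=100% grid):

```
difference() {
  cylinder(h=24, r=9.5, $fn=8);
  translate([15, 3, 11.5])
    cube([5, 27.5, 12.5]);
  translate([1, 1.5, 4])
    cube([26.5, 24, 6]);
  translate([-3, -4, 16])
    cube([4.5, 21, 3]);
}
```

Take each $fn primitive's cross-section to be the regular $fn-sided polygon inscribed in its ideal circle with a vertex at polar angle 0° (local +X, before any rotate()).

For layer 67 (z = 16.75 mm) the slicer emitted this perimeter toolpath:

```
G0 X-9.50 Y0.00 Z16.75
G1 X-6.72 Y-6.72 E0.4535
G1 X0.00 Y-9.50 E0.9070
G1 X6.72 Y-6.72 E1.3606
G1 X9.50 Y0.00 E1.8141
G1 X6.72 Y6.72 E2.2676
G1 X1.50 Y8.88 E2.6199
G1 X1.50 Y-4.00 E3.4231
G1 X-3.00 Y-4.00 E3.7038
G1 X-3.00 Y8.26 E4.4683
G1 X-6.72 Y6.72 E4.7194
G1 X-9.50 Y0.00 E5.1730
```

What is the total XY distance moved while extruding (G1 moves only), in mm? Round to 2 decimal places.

Sum the Euclidean lengths of each G1 segment: total = 82.95 mm.

82.95 mm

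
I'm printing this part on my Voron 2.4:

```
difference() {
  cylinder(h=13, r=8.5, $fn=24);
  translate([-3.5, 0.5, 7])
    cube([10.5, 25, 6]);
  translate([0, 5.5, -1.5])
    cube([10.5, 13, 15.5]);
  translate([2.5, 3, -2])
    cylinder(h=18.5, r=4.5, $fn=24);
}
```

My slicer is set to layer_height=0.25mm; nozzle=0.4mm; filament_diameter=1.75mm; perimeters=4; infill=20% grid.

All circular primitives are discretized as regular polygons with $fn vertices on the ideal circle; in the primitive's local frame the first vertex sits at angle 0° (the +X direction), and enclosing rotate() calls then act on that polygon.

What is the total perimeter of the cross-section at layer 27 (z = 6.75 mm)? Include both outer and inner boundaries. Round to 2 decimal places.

At z = 6.75 mm: the cylinder: section is a regular 24-gon, circumradius r=8.5 (perimeter = 2·24·8.500·sin(180°/24) = 53.25 mm); the cube at (-3.5, 0.5) does not reach this height (z outside [7, 13]); the cube at (0, 5.5) is present — its section is the full 10.5×13 rectangle (perimeter 47.00 mm); the r=4.5 cylinder at (2.5, 3) contributes a regular 24-gon of circumradius 4.5 (perimeter = 2·24·4.500·sin(180°/24) = 28.19 mm); Subtracting the remaining from the first: starting from the r=8.5 cylinder, the 10.5×13 cube at (0, 5.5) partially overlaps it — only the 13.15 mm² overlap (of its 136.50 mm²) is removed, clipping the outline; the r=4.5 cylinder at (2.5, 3) partially overlaps it — only the 53.42 mm² overlap (of its 62.89 mm²) is removed, clipping the outline — boundary = 69.09 mm. Overall, the cross-section is a single solid region. Total boundary length (outer) = 69.09 mm.

69.09 mm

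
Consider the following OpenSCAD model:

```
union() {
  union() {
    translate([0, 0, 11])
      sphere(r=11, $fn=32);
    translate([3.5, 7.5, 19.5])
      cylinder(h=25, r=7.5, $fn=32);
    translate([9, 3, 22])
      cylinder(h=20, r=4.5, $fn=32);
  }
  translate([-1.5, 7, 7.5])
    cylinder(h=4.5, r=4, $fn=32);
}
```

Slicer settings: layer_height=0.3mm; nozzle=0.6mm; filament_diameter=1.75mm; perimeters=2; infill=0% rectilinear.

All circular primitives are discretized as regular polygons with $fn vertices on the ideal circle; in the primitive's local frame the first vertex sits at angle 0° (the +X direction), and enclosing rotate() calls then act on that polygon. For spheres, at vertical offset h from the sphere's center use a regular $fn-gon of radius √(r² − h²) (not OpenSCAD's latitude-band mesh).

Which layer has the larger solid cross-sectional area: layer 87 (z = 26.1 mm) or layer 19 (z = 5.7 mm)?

Layer 87 (z = 26.1): the sphere is absent (|z−center|=15.100 > r=11); the r=7.5 cylinder at (3.5, 7.5) gives a regular 32-gon of circumradius 7.5 (constant along its height) (area = (32/2)·7.500²·sin(360°/32) = 175.58 mm²); the r=4.5 cylinder at (9, 3) gives a regular 32-gon of circumradius 4.5 (constant along its height) (area = (32/2)·4.500²·sin(360°/32) = 63.21 mm²); Combining (union): the regions partially overlap — summed areas 238.79 mm² minus the doubly-counted overlap 30.74 mm² gives 208.06 mm² — area = 208.06 mm²; the cylinder at (-1.5, 7) is absent (z outside [7.5, 12]); Combining (union): only that combined region is present, so the union is just that shape — area = 208.06 mm². So its area = 208.06 mm². Layer 19 (z = 5.7): the sphere: section is a regular 32-gon, circumradius = √(r²−h²) = √(11²−5.3²) = 9.639 (area = (32/2)·9.639²·sin(360°/32) = 290.01 mm²); the cylinder at (3.5, 7.5) is absent (z outside [19.5, 44.5]); the cylinder at (9, 3) does not reach this height (z outside [22, 42]); Combining (union): only the r=11 sphere is present, so the union is just that shape — area = 290.01 mm²; the cylinder at (-1.5, 7) is not intersected at this z (z outside [7.5, 12]); Merging all regions: only that combined region is present, so the union is just that shape — area = 290.01 mm². So its area = 290.01 mm². Layer 19 is larger (290.01 vs 208.06 mm²).

layer 19 (z = 5.7 mm)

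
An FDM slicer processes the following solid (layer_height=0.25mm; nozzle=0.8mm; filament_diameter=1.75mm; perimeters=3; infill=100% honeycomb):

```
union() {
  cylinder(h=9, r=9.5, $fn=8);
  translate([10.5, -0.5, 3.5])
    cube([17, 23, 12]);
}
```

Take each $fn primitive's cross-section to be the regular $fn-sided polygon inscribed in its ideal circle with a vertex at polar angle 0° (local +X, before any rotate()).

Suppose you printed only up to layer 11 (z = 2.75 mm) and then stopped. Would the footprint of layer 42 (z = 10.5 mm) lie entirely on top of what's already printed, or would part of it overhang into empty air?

part overhangs

Compare the two slices. At z = 2.75: the r=9.5 cylinder contributes a regular 8-gon of circumradius 9.5 (area = (8/2)·9.500²·sin(360°/8) = 255.27 mm²); the cube at (10.5, -0.5) is not intersected at this z (z outside [3.5, 15.5]); Combining (union): only the r=9.5 cylinder is present, so the union is just that shape — area = 255.27 mm². At z = 10.5: the cylinder is not intersected at this z (z outside [0, 9]); the 17×23 cube at (10.5, -0.5) contributes its full rectangle (area 391.00 mm²); Combining (union): only the 17×23 cube at (10.5, -0.5) is present, so the union is just that shape — area = 391.00 mm². Checking containment: at z = 10.5 the cross-section extends beyond the z = 2.75 cross-section by about 391.00 mm².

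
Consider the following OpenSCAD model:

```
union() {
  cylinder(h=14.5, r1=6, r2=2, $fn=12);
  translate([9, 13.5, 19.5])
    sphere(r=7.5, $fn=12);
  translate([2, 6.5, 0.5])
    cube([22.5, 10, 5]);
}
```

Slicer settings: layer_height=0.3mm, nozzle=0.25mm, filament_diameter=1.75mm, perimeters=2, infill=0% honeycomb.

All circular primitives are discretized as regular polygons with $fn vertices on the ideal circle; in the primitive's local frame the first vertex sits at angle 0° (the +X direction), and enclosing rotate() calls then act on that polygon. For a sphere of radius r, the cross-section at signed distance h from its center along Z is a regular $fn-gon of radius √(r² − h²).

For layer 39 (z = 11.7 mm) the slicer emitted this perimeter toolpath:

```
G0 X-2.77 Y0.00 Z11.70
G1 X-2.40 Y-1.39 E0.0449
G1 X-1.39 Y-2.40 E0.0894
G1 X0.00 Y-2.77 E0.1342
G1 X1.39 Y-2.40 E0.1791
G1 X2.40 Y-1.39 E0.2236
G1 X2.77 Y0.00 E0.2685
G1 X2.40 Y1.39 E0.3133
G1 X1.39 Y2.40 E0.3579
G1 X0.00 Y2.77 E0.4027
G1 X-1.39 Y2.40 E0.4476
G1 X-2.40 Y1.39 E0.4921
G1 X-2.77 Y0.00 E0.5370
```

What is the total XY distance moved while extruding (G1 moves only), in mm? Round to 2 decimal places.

17.22 mm

Sum the Euclidean lengths of each G1 segment: total = 17.22 mm.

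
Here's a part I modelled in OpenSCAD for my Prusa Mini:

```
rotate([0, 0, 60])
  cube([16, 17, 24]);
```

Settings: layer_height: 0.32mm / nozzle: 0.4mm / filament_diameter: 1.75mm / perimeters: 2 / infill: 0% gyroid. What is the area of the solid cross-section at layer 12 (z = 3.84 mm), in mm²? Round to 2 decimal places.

272.00 mm²

At z = 3.84 mm: the cube (footprint 16×17) is included at this height (area 272.00 mm²); (whole slice rotated 60° about Z — lengths, areas and connectivity unchanged). Overall, the cross-section is a single solid region. Net area = 272.00 mm².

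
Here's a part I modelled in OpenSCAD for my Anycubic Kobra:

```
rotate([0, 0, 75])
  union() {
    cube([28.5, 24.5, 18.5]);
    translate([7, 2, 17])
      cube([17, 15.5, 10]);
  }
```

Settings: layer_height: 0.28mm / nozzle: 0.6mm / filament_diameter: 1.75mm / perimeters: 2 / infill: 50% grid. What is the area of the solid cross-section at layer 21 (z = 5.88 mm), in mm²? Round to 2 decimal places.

At z = 5.88 mm: the 28.5×24.5 cube contributes its full rectangle (area 698.25 mm²); the cube at (7, 2) is not intersected at this z (z outside [17, 27]); Taking the union: only the 28.5×24.5 cube is present, so the union is just that shape — area = 698.25 mm²; (whole slice rotated 75° about Z — lengths, areas and connectivity unchanged). Overall, the cross-section is a single solid region. Net area = 698.25 mm².

698.25 mm²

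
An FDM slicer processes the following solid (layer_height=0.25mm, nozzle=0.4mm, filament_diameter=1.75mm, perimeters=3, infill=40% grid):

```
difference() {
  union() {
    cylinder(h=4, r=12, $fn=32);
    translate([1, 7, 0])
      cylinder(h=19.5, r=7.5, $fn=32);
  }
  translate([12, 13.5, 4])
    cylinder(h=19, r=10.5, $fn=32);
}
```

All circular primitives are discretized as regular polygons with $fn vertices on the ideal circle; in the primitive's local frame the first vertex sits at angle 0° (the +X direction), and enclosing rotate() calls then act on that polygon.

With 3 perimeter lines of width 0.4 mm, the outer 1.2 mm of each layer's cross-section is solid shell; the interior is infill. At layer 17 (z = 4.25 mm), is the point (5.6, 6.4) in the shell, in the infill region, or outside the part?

outside

At z = 4.25 mm: the cylinder does not reach this height (z outside [0, 4]); the r=7.5 cylinder at (1, 7) gives a regular 32-gon of circumradius 7.5 (constant along its height); Merging all regions: only the r=7.5 cylinder at (1, 7) is present, so the union is just that shape — 1 connected region; the cylinder at (12, 13.5): section is a regular 32-gon, circumradius r=10.5; After the difference (first − rest): starting from that combined region, the r=10.5 cylinder at (12, 13.5) partially overlaps it — only the 43.86 mm² overlap (of its 344.14 mm²) is removed, clipping the outline — 1 connected region. Overall, the cross-section is a single solid region. The nearest boundary edge runs (4.58, 6.08)→(6.17, 4.77); distance from the point to it = 0.90 mm. The point is not inside any of the regions above, so it lies outside the cross-section (0.90 mm from the nearest boundary).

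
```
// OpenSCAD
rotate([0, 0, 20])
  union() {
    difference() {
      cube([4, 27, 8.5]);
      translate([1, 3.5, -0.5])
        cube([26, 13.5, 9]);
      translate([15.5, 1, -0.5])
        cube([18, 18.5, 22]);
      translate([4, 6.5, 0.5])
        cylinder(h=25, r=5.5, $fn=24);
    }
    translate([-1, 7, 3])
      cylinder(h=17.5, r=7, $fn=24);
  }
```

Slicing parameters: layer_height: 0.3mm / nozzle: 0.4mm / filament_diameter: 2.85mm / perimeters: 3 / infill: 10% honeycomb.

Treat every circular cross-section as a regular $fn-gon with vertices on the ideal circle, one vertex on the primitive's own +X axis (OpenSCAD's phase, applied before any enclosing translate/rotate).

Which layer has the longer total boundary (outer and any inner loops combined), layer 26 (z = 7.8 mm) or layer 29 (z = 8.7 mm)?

layer 26 (z = 7.8 mm)

Layer 26 (z = 7.8): the cube (footprint 4×27) is included at this height (perimeter 62.00 mm); the cube at (1, 3.5) (footprint 26×13.5) is included at this height (perimeter 79.00 mm); the cube at (15.5, 1) (footprint 18×18.5) is included at this height (perimeter 73.00 mm); the r=5.5 cylinder at (4, 6.5) contributes a regular 24-gon of circumradius 5.5 (perimeter = 2·24·5.500·sin(180°/24) = 34.46 mm); Taking the first minus the rest: starting from the 4×27 cube, the 26×13.5 cube at (1, 3.5) partially overlaps it — only the 40.50 mm² overlap (of its 351.00 mm²) is removed, clipping the outline; the 18×18.5 cube at (15.5, 1) misses the remaining region (no effect); the r=5.5 cylinder at (4, 6.5) partially overlaps it — only the 14.91 mm² overlap (of its 93.95 mm²) is removed, clipping the outline — boundary = 53.23 mm; the r=7 cylinder at (-1, 7) contributes a regular 24-gon of circumradius 7 (perimeter = 2·24·7.000·sin(180°/24) = 43.86 mm); Combining (union): the regions partially overlap (shared area 6.63 mm²), so the edge portions inside another operand are dropped and the merged outline is re-measured after clipping — boundary = 79.63 mm; (rotated 20° about Z; rotation is an isometry so areas/perimeters/island counts are preserved). So its perimeter = 79.63 mm. Layer 29 (z = 8.7): the cube is not intersected at this z (z outside [0, 8.5]); the cube at (1, 3.5) does not reach this height (z outside [-0.5, 8.5]); the cube at (15.5, 1) is present — its section is the full 18×18.5 rectangle (perimeter 73.00 mm); the r=5.5 cylinder at (4, 6.5) contributes a regular 24-gon of circumradius 5.5 (perimeter = 2·24·5.500·sin(180°/24) = 34.46 mm); After the difference (first − rest): the first operand is absent here, so nothing remains; the r=7 cylinder at (-1, 7) contributes a regular 24-gon of circumradius 7 (perimeter = 2·24·7.000·sin(180°/24) = 43.86 mm); Combining (union): only the r=7 cylinder at (-1, 7) is present, so the union is just that shape — boundary = 43.86 mm; (whole slice rotated 20° about Z — lengths, areas and connectivity unchanged). So its perimeter = 43.86 mm. Layer 26 is larger (79.63 vs 43.86 mm).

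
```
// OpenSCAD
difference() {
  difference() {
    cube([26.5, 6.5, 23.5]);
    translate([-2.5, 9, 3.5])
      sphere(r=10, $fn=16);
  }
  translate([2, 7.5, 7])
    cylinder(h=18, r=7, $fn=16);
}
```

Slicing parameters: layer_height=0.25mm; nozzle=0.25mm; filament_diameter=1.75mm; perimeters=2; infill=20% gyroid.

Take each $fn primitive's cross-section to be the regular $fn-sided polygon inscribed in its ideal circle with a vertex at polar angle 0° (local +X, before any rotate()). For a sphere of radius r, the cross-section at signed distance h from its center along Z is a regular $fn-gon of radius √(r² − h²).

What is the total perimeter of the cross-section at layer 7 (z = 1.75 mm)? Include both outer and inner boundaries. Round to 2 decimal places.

At z = 1.75 mm: the cube (footprint 26.5×6.5) is included at this height (perimeter 66.00 mm); the r=10 sphere at (-2.5, 9) slices to a regular 16-gon of circumradius 9.846 (√(r²−h²) with h=1.75 from center) (perimeter = 2·16·9.846·sin(180°/16) = 61.47 mm); After the difference (first − rest): starting from the 26.5×6.5 cube, the r=10 sphere at (-2.5, 9) partially overlaps it — only the 32.17 mm² overlap (of its 296.77 mm²) is removed, clipping the outline — boundary = 60.04 mm; the cylinder at (2, 7.5) is absent (z outside [7, 25]); After the difference (first − rest): none of the subtracted shapes is present at this height, so that combined region is unchanged — boundary = 60.04 mm. Overall, the cross-section is a single solid region. Total boundary length (outer) = 60.04 mm.

60.04 mm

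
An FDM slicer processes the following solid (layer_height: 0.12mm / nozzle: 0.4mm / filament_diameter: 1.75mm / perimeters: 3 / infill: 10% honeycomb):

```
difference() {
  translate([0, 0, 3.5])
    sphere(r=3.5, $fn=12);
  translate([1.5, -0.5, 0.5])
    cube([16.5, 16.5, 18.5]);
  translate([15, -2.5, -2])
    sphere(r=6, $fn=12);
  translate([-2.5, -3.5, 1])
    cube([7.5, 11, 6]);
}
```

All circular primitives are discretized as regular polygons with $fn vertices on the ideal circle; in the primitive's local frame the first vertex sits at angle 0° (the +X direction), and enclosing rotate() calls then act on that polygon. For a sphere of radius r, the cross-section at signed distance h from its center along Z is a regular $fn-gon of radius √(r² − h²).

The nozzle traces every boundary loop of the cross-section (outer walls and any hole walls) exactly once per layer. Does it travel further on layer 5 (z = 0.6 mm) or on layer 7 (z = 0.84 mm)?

layer 7 (z = 0.84 mm)

Layer 5 (z = 0.6): the r=3.5 sphere contributes a regular 12-gon of circumradius √(3.5²−2.9²) = 1.960 (perimeter = 2·12·1.960·sin(180°/12) = 12.17 mm); the cube at (1.5, -0.5) is present — its section is the full 16.5×16.5 rectangle (perimeter 66.00 mm); the r=6 sphere at (15, -2.5) contributes a regular 12-gon of circumradius √(6²−2.6²) = 5.407 (perimeter = 2·12·5.407·sin(180°/12) = 33.59 mm); the cube at (-2.5, -3.5) is not intersected at this z (z outside [1, 7]); Subtracting the remaining from the first: starting from the r=3.5 sphere, the 16.5×16.5 cube at (1.5, -0.5) partially overlaps it — only the 0.54 mm² overlap (of its 272.25 mm²) is removed, clipping the outline; the r=6 sphere at (15, -2.5) misses the remaining region (no effect) — boundary = 12.36 mm. So its perimeter = 12.36 mm. Layer 7 (z = 0.84): the r=3.5 sphere slices to a regular 12-gon of circumradius 2.275 (√(r²−h²) with h=2.66 from center) (perimeter = 2·12·2.275·sin(180°/12) = 14.13 mm); the cube at (1.5, -0.5) is present — its section is the full 16.5×16.5 rectangle (perimeter 66.00 mm); the r=6 sphere at (15, -2.5) slices to a regular 12-gon of circumradius 5.285 (√(r²−h²) with h=2.84 from center) (perimeter = 2·12·5.285·sin(180°/12) = 32.83 mm); the cube at (-2.5, -3.5) is not intersected at this z (z outside [1, 7]); Taking the first minus the rest: starting from the r=3.5 sphere, the 16.5×16.5 cube at (1.5, -0.5) partially overlaps it — only the 1.17 mm² overlap (of its 272.25 mm²) is removed, clipping the outline; the r=6 sphere at (15, -2.5) misses the remaining region (no effect) — boundary = 14.52 mm. So its perimeter = 14.52 mm. Layer 7 is larger (14.52 vs 12.36 mm).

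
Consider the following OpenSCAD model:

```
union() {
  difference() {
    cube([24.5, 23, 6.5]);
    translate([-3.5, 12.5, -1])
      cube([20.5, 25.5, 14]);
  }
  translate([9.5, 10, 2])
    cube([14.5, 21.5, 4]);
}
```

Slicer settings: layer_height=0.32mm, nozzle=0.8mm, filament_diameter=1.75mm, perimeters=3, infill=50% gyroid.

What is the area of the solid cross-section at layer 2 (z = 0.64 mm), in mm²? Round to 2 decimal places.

385.00 mm²

At z = 0.64 mm: the cube is present — its section is the full 24.5×23 rectangle (area 563.50 mm²); the cube at (-3.5, 12.5) (footprint 20.5×25.5) is included at this height (area 522.75 mm²); After the difference (first − rest): starting from the 24.5×23 cube (563.50 mm²), the 20.5×25.5 cube at (-3.5, 12.5) partially overlaps it — only the 178.50 mm² overlap (of its 522.75 mm²) is removed, clipping the outline — area = 385.00 mm²; the cube at (9.5, 10) is absent (z outside [2, 6]); Merging all regions: only that combined region is present, so the union is just that shape — area = 385.00 mm². Overall, the cross-section is a single solid region. Net area = 385.00 mm².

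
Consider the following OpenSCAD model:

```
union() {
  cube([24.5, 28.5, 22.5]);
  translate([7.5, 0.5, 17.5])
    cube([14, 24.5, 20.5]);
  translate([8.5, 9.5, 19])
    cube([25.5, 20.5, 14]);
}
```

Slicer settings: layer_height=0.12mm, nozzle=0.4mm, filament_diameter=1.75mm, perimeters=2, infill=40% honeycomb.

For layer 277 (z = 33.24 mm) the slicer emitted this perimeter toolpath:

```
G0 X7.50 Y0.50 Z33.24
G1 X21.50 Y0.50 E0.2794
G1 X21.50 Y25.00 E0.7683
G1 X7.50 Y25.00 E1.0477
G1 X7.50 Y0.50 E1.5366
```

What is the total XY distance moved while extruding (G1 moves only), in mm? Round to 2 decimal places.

Sum the Euclidean lengths of each G1 segment: total = 77.00 mm.

77.00 mm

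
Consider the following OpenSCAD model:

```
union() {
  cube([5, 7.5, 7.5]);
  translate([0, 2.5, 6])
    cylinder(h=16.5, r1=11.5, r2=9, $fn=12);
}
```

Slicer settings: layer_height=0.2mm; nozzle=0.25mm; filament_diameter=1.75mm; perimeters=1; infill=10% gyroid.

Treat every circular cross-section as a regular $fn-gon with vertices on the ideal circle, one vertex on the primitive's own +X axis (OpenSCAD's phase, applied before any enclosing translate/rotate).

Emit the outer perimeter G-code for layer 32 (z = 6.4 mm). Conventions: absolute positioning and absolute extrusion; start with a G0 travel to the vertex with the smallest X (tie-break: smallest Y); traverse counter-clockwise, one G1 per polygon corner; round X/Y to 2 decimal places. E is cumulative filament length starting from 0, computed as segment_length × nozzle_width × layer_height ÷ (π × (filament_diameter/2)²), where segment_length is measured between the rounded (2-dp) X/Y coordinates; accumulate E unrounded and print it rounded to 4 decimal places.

G0 X-11.44 Y2.50 Z6.40
G1 X-9.91 Y-3.22 E0.1231
G1 X-5.72 Y-7.41 E0.2463
G1 X0.00 Y-8.94 E0.3693
G1 X5.72 Y-7.41 E0.4924
G1 X9.91 Y-3.22 E0.6156
G1 X11.44 Y2.50 E0.7387
G1 X9.91 Y8.22 E0.8618
G1 X5.72 Y12.41 E0.9850
G1 X0.00 Y13.94 E1.1080
G1 X-5.72 Y12.41 E1.2311
G1 X-9.91 Y8.22 E1.3543
G1 X-11.44 Y2.50 E1.4774

At z = 6.4 mm: the cube (footprint 5×7.5) is included at this height; the cone at (0, 2.5) (r1=11.5→r2=9) has section circumradius 11.439 here — a regular 12-gon; Combining (union): the 5×7.5 cube lies entirely inside the cone at (0, 2.5), so the union is just the cone at (0, 2.5) — 1 connected region. The outline is a single polygon with 12 vertices. Extrusion per mm of travel: 0.25 × 0.2 / (π × 0.875²) = 0.020788. Accumulating E over each segment gives final E = 1.4774.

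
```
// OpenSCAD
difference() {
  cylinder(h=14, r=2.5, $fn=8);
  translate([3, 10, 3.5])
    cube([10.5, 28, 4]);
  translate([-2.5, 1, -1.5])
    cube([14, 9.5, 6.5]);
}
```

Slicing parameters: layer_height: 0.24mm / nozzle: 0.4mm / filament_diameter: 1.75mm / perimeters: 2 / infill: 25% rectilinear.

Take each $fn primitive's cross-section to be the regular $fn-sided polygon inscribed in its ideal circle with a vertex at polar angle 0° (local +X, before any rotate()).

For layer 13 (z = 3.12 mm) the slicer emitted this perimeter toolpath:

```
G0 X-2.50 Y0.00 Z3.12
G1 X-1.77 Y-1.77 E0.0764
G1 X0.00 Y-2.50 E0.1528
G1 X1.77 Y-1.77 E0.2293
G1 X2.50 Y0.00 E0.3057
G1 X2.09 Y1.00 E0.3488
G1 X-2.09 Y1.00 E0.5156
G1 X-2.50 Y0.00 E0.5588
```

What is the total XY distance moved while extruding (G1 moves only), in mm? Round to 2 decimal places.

14.00 mm

Sum the Euclidean lengths of each G1 segment: total = 14.00 mm.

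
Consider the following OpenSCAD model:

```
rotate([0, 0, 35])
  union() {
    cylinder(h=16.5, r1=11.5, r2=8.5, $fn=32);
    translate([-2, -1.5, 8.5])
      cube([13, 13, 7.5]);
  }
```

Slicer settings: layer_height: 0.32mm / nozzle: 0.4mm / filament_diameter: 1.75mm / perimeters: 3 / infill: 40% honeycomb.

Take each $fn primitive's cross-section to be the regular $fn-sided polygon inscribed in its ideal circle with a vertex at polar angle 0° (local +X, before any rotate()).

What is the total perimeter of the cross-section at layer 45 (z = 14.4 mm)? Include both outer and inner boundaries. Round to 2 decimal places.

At z = 14.4 mm: the cone contributes a regular 32-gon of circumradius 8.882 (interpolated between r1=11.5 and r2=8.5 at t=0.873) (perimeter = 2·32·8.882·sin(180°/32) = 55.72 mm); the cube at (-2, -1.5) is present — its section is the full 13×13 rectangle (perimeter 52.00 mm); Taking the union: the regions partially overlap (shared area 95.33 mm²), so the edge portions inside another operand are dropped and the merged outline is re-measured after clipping — boundary = 69.40 mm; (rotated 35° about Z; rotation is an isometry so areas/perimeters/island counts are preserved). Overall, the cross-section is a single solid region. Total boundary length (outer) = 69.40 mm.

69.40 mm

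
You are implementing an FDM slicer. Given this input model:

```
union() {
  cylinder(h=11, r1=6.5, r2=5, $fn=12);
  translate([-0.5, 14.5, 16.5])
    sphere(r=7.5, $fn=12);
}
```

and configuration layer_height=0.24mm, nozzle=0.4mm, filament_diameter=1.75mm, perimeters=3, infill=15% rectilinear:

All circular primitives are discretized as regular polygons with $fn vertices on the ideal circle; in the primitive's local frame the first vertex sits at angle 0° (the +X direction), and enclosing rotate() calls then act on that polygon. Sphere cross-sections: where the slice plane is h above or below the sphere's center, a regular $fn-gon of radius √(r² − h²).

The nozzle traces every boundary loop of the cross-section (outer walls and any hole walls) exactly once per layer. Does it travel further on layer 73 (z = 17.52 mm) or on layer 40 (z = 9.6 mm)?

layer 40 (z = 9.6 mm)

Layer 73 (z = 17.52): the cone is absent (z outside [0, 11]); the sphere at (-0.5, 14.5): section is a regular 12-gon, circumradius = √(r²−h²) = √(7.5²−1.02²) = 7.430 (perimeter = 2·12·7.430·sin(180°/12) = 46.15 mm); Taking the union: only the r=7.5 sphere at (-0.5, 14.5) is present, so the union is just that shape — boundary = 46.15 mm. So its perimeter = 46.15 mm. Layer 40 (z = 9.6): the cone: at t=0.873 of its height the radius interpolates to r₁+(r₂−r₁)t = 5.191, giving a regular 12-gon of that circumradius (perimeter = 2·12·5.191·sin(180°/12) = 32.24 mm); the r=7.5 sphere at (-0.5, 14.5) slices to a regular 12-gon of circumradius 2.939 (√(r²−h²) with h=6.9 from center) (perimeter = 2·12·2.939·sin(180°/12) = 18.26 mm); Merging all regions: the 2 present regions are separate (no shared area or edge), so areas and boundary lengths simply add and each stays a separate island — boundary = 50.50 mm. So its perimeter = 50.50 mm. Layer 40 is larger (50.50 vs 46.15 mm).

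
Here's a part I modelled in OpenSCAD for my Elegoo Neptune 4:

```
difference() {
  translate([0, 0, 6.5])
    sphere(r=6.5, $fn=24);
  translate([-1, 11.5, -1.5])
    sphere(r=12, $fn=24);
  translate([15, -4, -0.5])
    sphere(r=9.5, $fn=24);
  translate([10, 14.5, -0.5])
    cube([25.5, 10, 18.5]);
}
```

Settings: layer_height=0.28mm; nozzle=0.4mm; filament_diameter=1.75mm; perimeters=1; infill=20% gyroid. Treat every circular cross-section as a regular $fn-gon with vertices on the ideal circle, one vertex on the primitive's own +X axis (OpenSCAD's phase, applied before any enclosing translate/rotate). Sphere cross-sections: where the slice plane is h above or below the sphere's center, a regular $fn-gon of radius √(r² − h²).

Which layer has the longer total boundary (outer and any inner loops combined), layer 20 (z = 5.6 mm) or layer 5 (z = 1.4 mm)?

layer 20 (z = 5.6 mm)

Layer 20 (z = 5.6): the sphere: section is a regular 24-gon, circumradius = √(r²−h²) = √(6.5²−0.9²) = 6.437 (perimeter = 2·24·6.437·sin(180°/24) = 40.33 mm); the r=12 sphere at (-1, 11.5) contributes a regular 24-gon of circumradius √(12²−7.1²) = 9.674 (perimeter = 2·24·9.674·sin(180°/24) = 60.61 mm); the r=9.5 sphere at (15, -4) slices to a regular 24-gon of circumradius 7.283 (√(r²−h²) with h=6.1 from center) (perimeter = 2·24·7.283·sin(180°/24) = 45.63 mm); the cube at (10, 14.5) is present — its section is the full 25.5×10 rectangle (perimeter 71.00 mm); Taking the first minus the rest: starting from the r=6.5 sphere, the r=12 sphere at (-1, 11.5) partially overlaps it — only the 33.16 mm² overlap (of its 290.67 mm²) is removed, clipping the outline; the r=9.5 sphere at (15, -4) misses the remaining region (no effect); the 25.5×10 cube at (10, 14.5) misses the remaining region (no effect) — boundary = 39.01 mm. So its perimeter = 39.01 mm. Layer 5 (z = 1.4): the sphere: section is a regular 24-gon, circumradius = √(r²−h²) = √(6.5²−5.1²) = 4.030 (perimeter = 2·24·4.030·sin(180°/24) = 25.25 mm); the sphere at (-1, 11.5): section is a regular 24-gon, circumradius = √(r²−h²) = √(12²−2.9²) = 11.644 (perimeter = 2·24·11.644·sin(180°/24) = 72.95 mm); the r=9.5 sphere at (15, -4) contributes a regular 24-gon of circumradius √(9.5²−1.9²) = 9.308 (perimeter = 2·24·9.308·sin(180°/24) = 58.32 mm); the cube at (10, 14.5) (footprint 25.5×10) is included at this height (perimeter 71.00 mm); Subtracting the remaining from the first: starting from the r=6.5 sphere, the r=12 sphere at (-1, 11.5) partially overlaps it — only the 23.62 mm² overlap (of its 421.12 mm²) is removed, clipping the outline; the r=9.5 sphere at (15, -4) misses the remaining region (no effect); the 25.5×10 cube at (10, 14.5) misses the remaining region (no effect) — boundary = 22.01 mm. So its perimeter = 22.01 mm. Layer 20 is larger (39.01 vs 22.01 mm).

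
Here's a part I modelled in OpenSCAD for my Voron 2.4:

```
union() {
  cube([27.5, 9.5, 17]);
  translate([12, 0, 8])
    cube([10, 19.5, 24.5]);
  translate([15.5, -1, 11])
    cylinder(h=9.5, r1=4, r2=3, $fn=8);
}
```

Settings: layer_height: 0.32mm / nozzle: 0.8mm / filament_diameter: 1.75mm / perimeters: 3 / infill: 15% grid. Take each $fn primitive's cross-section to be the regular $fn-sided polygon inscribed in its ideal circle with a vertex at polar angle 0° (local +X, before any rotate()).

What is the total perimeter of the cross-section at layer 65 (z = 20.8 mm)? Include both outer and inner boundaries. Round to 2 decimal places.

59.00 mm

At z = 20.8 mm: the cube is absent (z outside [0, 17]); the cube at (12, 0) is present — its section is the full 10×19.5 rectangle (perimeter 59.00 mm); the cone at (15.5, -1) does not reach this height (z outside [11, 20.5]); Combining (union): only the 10×19.5 cube at (12, 0) is present, so the union is just that shape — boundary = 59.00 mm. Overall, the cross-section is a single solid region. Total boundary length (outer) = 59.00 mm.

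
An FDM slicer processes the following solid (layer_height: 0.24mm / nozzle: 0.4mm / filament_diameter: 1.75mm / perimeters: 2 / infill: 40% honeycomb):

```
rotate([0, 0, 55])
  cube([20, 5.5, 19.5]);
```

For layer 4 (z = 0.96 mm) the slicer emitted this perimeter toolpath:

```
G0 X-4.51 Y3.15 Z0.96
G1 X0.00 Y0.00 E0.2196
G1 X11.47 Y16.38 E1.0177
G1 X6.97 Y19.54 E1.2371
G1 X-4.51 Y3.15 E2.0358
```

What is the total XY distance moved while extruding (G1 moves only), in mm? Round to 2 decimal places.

51.01 mm

Sum the Euclidean lengths of each G1 segment: total = 51.01 mm.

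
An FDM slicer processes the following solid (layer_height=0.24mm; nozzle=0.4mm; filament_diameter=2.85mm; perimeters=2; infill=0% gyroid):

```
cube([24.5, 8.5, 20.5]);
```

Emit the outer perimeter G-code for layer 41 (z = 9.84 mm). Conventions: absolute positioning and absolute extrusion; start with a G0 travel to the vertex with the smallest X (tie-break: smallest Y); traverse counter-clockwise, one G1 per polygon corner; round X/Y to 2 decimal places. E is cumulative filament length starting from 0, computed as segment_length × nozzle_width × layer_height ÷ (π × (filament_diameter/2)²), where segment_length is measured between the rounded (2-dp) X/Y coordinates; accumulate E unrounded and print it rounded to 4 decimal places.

G0 X0.00 Y0.00 Z9.84
G1 X24.50 Y0.00 E0.3687
G1 X24.50 Y8.50 E0.4966
G1 X0.00 Y8.50 E0.8653
G1 X0.00 Y0.00 E0.9932

At z = 9.84 mm: the 24.5×8.5 cube contributes its full rectangle. The outline is a single polygon with 4 vertices. Extrusion per mm of travel: 0.4 × 0.24 / (π × 1.425²) = 0.015048. Accumulating E over each segment gives final E = 0.9932.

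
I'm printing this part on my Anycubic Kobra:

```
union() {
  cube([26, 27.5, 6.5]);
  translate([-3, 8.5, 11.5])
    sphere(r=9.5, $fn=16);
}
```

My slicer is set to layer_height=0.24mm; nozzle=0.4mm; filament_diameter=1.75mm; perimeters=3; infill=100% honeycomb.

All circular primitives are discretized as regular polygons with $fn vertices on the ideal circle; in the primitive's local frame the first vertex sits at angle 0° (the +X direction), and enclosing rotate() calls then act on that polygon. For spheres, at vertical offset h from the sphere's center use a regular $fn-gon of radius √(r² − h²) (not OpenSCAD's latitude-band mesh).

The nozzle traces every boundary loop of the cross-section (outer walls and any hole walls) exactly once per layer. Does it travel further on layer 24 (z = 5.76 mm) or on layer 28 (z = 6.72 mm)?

layer 24 (z = 5.76 mm)

Layer 24 (z = 5.76): the cube (footprint 26×27.5) is included at this height (perimeter 107.00 mm); the r=9.5 sphere at (-3, 8.5) contributes a regular 16-gon of circumradius √(9.5²−5.74²) = 7.570 (perimeter = 2·16·7.570·sin(180°/16) = 47.26 mm); Merging all regions: the regions partially overlap (shared area 44.09 mm²), so the edge portions inside another operand are dropped and the merged outline is re-measured after clipping — boundary = 122.93 mm. So its perimeter = 122.93 mm. Layer 28 (z = 6.72): the cube is absent (z outside [0, 6.5]); the sphere at (-3, 8.5): section is a regular 16-gon, circumradius = √(r²−h²) = √(9.5²−4.78²) = 8.210 (perimeter = 2·16·8.210·sin(180°/16) = 51.25 mm); Merging all regions: only the r=9.5 sphere at (-3, 8.5) is present, so the union is just that shape — boundary = 51.25 mm. So its perimeter = 51.25 mm. Layer 24 is larger (122.93 vs 51.25 mm).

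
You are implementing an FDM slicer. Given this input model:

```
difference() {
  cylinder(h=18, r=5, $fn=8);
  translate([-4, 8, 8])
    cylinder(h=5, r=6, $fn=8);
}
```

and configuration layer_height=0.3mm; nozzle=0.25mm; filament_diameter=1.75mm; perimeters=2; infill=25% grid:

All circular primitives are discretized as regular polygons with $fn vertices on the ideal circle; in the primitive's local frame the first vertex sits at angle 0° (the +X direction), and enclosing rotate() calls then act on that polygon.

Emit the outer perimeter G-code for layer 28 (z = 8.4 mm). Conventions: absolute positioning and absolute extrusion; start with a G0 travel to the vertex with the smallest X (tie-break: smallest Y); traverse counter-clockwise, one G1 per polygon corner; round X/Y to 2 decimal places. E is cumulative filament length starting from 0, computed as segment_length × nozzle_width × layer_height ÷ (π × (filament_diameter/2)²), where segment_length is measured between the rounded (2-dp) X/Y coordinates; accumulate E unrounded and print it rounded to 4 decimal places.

At z = 8.4 mm: the cylinder: section is a regular 8-gon, circumradius r=5; the r=6 cylinder at (-4, 8) contributes a regular 8-gon of circumradius 6; Taking the first minus the rest: starting from the r=5 cylinder, the r=6 cylinder at (-4, 8) partially overlaps it — only the 5.72 mm² overlap (of its 101.82 mm²) is removed, clipping the outline — 1 connected region. The outline is a single polygon with 10 vertices. Extrusion per mm of travel: 0.25 × 0.3 / (π × 0.875²) = 0.031181. Accumulating E over each segment gives final E = 0.9450.

G0 X-5.00 Y0.00 Z8.40
G1 X-3.54 Y-3.54 E0.1194
G1 X0.00 Y-5.00 E0.2388
G1 X3.54 Y-3.54 E0.3582
G1 X5.00 Y0.00 E0.4776
G1 X3.54 Y3.54 E0.5970
G1 X0.65 Y4.73 E0.6945
G1 X0.24 Y3.76 E0.7273
G1 X-4.00 Y2.00 E0.8704
G1 X-4.15 Y2.06 E0.8755
G1 X-5.00 Y0.00 E0.9450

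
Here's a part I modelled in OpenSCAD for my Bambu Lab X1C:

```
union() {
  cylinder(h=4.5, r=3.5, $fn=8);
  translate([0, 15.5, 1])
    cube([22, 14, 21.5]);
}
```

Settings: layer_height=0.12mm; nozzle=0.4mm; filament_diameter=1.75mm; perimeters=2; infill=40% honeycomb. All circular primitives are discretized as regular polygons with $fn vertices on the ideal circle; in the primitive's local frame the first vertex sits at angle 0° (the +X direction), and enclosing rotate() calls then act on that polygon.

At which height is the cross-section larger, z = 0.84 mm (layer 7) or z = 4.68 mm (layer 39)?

layer 39 (z = 4.68 mm)

Layer 7 (z = 0.84): the r=3.5 cylinder gives a regular 8-gon of circumradius 3.5 (constant along its height) (area = (8/2)·3.500²·sin(360°/8) = 34.65 mm²); the cube at (0, 15.5) is absent (z outside [1, 22.5]); Merging all regions: only the r=3.5 cylinder is present, so the union is just that shape — area = 34.65 mm². So its area = 34.65 mm². Layer 39 (z = 4.68): the cylinder is not intersected at this z (z outside [0, 4.5]); the cube at (0, 15.5) is present — its section is the full 22×14 rectangle (area 308.00 mm²); Merging all regions: only the 22×14 cube at (0, 15.5) is present, so the union is just that shape — area = 308.00 mm². So its area = 308.00 mm². Layer 39 is larger (308.00 vs 34.65 mm²).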